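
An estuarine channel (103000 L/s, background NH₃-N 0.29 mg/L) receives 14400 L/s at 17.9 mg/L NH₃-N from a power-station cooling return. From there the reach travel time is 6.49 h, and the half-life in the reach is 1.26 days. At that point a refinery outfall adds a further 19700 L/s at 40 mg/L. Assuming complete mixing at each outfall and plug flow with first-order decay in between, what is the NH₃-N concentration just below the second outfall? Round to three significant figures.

After mixing, C = (103000·0.2900 + 14400·17.90) / 117400 = 287600/117400 = 2.450 mg/L; combined flow 117400 L/s.
Half-life 1.26 d → k = ln 2 / 1.26 = 0.5501 d⁻¹.
After decay, C = 2.450 × e^(−kt) = 2.450 × 0.8618 = 2.111 mg/L.
At the second outfall, C = (117400·2.111 + 19700·40.00) / (117400 + 19700) = 7.556 mg/L.

7.56 mg/L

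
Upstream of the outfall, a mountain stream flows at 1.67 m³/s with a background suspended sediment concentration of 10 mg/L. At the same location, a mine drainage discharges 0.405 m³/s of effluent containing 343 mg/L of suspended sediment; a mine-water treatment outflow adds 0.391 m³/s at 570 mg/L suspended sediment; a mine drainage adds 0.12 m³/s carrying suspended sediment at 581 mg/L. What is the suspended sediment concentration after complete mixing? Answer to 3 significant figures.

173 mg/L

Flow-weighted average: C = (1.670·10.00 + 0.4050·343.0 + 0.3910·570.0 + 0.1200·581.0) / 2.586 = 448.2/2.586 = 173.3 mg/L.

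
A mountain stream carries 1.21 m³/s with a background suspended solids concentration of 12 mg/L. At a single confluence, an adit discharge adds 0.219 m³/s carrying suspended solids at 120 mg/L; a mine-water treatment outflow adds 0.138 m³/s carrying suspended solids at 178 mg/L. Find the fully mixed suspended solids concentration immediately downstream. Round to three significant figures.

After mixing, C = (1.210·12.00 + 0.2190·120.0 + 0.1380·178.0) / 1.567 = 65.36/1.567 = 41.71 mg/L.

41.7 mg/L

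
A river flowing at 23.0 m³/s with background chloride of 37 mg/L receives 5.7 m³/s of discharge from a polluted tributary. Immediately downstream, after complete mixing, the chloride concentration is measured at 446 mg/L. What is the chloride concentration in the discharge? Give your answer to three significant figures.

2100 mg/L

Mass balance: 23.00·37.00 + 5.700·Cₑ = 28.70·446.0
→ Cₑ = (28.70·446.0 − 23.00·37.00) / 5.700 = 2096 mg/L.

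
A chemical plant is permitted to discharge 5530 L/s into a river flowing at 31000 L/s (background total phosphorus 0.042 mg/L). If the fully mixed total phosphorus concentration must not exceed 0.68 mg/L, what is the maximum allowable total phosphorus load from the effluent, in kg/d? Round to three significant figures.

2030 kg/d

Mass balance at the limit: 31000·0.04200 + 5530·Cₑ = 36530·0.68 → Cₑ = 4.256 mg/L.
5530 L/s = 5.530 m³/s. Load = 5.530 m³/s × 4.256 g/m³ × 86 400 s/d = 2034 kg/d.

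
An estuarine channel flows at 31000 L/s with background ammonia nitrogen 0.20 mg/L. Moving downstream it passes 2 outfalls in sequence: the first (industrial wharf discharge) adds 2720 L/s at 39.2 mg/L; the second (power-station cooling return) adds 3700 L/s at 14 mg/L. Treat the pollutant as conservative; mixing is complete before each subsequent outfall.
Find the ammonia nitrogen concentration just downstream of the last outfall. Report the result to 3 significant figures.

4.40 mg/L

Outfall 1: combined Q = 33720 L/s; C = (31000·0.2000 + 2720·39.20)/33720 = 3.346 mg/L.
Outfall 2: combined Q = 37420 L/s; C = (33720·3.346 + 3700·14.00)/37420 = 4.399 mg/L.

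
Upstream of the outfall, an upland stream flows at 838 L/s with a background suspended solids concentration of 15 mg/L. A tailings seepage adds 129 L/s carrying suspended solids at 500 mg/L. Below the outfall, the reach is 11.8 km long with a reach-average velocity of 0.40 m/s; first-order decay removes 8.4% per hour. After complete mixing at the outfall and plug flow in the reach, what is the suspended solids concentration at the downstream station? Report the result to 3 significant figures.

38.8 mg/L

Mass balance: C = (838.0·15.00 + 129.0·500.0) / 967.0 = 77070/967.0 = 79.70 mg/L.
Travel time t = 11.8·1000 / 0.40 = 29500 s = 8.194 h.
8.4%/h lost → k = −ln(1 − 0.084) = 0.08774 h⁻¹.
Decay over the reach: 79.70·exp(−kt) = 79.70·0.4873 = 38.83 mg/L.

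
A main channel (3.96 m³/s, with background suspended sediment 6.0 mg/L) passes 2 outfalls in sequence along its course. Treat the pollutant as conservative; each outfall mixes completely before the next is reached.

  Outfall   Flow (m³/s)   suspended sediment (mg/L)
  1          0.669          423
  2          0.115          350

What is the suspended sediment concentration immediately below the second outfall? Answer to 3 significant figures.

Below outfall 1: Q → 4.629 m³/s, C = (3.960·6.000 + 0.6690·423.0)/4.629 = 66.27 mg/L.
Below outfall 2: Q → 4.744 m³/s, C = (4.629·66.27 + 0.1150·350.0)/4.744 = 73.14 mg/L.

73.1 mg/L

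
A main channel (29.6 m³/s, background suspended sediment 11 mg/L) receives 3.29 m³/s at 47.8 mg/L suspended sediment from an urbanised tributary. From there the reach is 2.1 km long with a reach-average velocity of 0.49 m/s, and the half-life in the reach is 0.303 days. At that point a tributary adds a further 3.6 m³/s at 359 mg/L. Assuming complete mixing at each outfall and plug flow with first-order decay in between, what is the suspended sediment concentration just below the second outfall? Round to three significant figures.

47.2 mg/L

Mass balance: C = (29.60·11.00 + 3.290·47.80) / 32.89 = 482.9/32.89 = 14.68 mg/L; combined flow 32.89 m³/s.
Travel time t = 2.1·1000 / 0.49 = 4286 s = 1.190 h.
Half-life 0.303 d → k = ln 2 / 0.303 = 2.288 d⁻¹.
First-order decay: C = 14.68·exp(−k·t) = 14.68·0.8927 = 13.11 mg/L.
At the second outfall, C = (32.89·13.11 + 3.600·359.0) / (32.89 + 3.600) = 47.23 mg/L.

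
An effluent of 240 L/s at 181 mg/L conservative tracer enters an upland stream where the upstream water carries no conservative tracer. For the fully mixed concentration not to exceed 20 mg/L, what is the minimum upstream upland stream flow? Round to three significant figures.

Set C_mix = 20: (Q·0 + 240.0·181.0) / (Q + 240.0) = 20
→ Q = 240.0·(181.0 − 20)/(20 − 0) = 1932 L/s.

1930 L/s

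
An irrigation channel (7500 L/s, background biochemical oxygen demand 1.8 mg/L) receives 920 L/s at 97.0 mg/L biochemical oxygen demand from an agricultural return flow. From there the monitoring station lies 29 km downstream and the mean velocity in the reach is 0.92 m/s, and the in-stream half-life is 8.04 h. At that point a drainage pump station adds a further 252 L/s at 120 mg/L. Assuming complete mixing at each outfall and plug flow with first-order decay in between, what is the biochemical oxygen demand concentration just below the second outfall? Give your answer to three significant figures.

Flow-weighted average: C = (7500·1.800 + 920.0·97.00) / 8420 = 102700/8420 = 12.20 mg/L; combined flow 8420 L/s.
Travel time t = 29·1000 / 0.92 = 31520 s = 8.756 h.
Half-life 8.04 h → k = ln 2 / 8.04 = 0.08621 h⁻¹ = 2.069 d⁻¹.
Decay over the reach: 12.20·exp(−kt) = 12.20·0.4701 = 5.736 mg/L.
Second outfall: C = (8420·5.736 + 252.0·120.0)/8672 = 9.056 mg/L.

9.06 mg/L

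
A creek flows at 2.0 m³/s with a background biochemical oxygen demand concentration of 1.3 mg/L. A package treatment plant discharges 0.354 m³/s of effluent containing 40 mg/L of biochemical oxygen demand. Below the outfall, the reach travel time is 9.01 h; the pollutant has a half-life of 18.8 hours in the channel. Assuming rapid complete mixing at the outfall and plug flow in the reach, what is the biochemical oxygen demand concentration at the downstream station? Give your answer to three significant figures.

Conservation of mass: C = (2.000·1.300 + 0.3540·40.00) / 2.354 = 16.76/2.354 = 7.120 mg/L.
Half-life 18.8 h → k = ln 2 / 18.8 = 0.03687 h⁻¹ = 0.8849 d⁻¹.
After decay, C = 7.120 × e^(−kt) = 7.120 × 0.7173 = 5.107 mg/L.

5.11 mg/L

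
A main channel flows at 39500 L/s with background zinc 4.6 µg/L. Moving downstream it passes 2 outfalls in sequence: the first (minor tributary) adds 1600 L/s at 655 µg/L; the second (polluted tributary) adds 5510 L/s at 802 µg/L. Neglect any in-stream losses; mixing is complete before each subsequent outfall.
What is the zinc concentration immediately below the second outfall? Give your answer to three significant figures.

Outfall 1: combined Q = 41100 L/s; C = (39500·4.600 + 1600·655.0)/41100 = 29.92 µg/L.
Outfall 2: combined Q = 46610 L/s; C = (41100·29.92 + 5510·802.0)/46610 = 121.2 µg/L.

121 µg/L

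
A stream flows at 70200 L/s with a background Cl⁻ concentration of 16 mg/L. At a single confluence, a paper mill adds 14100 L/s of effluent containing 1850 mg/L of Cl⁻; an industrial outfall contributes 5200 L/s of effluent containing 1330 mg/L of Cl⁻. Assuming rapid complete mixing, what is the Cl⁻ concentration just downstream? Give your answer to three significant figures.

Mass balance: C = (70200·16.00 + 14100·1850 + 5200·1330) / 89500 = 34120000/89500 = 381.3 mg/L.

381 mg/L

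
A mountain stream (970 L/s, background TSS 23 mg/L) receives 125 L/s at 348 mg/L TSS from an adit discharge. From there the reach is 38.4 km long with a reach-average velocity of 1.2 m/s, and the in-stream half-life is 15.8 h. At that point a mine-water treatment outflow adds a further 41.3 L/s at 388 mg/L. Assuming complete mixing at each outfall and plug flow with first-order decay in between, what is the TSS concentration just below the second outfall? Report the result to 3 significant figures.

After mixing, C = (970.0·23.00 + 125.0·348.0) / 1095 = 65810/1095 = 60.10 mg/L; combined flow 1095 L/s.
Travel time t = 38.4·1000 / 1.2 = 32000 s = 8.889 h.
Half-life 15.8 h → k = ln 2 / 15.8 = 0.04387 h⁻¹ = 1.053 d⁻¹.
After decay, C = 60.10 × e^(−kt) = 60.10 × 0.6771 = 40.69 mg/L.
Second outfall: C = (1095·40.69 + 41.30·388.0)/1136 = 53.32 mg/L.

53.3 mg/L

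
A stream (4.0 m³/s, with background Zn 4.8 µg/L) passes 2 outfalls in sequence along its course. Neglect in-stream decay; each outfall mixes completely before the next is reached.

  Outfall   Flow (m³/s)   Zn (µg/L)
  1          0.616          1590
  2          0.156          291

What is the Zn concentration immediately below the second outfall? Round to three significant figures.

Outfall 1: combined Q = 4.616 m³/s; C = (4.000·4.800 + 0.6160·1590)/4.616 = 216.3 µg/L.
Outfall 2: combined Q = 4.772 m³/s; C = (4.616·216.3 + 0.1560·291.0)/4.772 = 218.8 µg/L.

219 µg/L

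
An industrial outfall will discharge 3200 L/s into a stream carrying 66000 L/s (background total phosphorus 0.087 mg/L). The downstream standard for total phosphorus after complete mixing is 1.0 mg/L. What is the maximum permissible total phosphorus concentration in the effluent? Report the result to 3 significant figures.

19.8 mg/L

At the limit, (Qr·Cr + Qe·Cₑ)/(Qr + Qe) = 1.0:
Cₑ = (69200·1.0 − 66000·0.08700) / 3200 = 19.83 mg/L.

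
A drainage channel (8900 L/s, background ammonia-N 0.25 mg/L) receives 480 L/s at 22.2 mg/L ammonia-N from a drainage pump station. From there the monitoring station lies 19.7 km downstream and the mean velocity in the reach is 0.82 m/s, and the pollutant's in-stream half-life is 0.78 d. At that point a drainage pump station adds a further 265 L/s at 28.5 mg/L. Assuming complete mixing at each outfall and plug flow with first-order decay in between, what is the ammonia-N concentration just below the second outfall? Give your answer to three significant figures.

Mixed concentration C = ΣQC/ΣQ = (8900·0.2500 + 480.0·22.20) / 9380 = 12880/9380 = 1.373 mg/L; combined flow 9380 L/s.
Travel time t = 19.7·1000 / 0.82 = 24020 s = 6.673 h.
Half-life 0.78 d → k = ln 2 / 0.78 = 0.8887 d⁻¹.
After decay, C = 1.373 × e^(−kt) = 1.373 × 0.7811 = 1.073 mg/L.
Second outfall: C = (9380·1.073 + 265.0·28.50)/9645 = 1.826 mg/L.

1.83 mg/L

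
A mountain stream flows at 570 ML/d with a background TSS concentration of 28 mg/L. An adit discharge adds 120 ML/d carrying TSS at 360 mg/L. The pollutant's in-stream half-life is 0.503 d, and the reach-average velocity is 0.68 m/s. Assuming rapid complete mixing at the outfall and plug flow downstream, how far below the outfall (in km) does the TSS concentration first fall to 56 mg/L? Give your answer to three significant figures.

18.2 km

Flow-weighted average: C = (570.0·28.00 + 120.0·360.0) / 690.0 = 59160/690.0 = 85.74 mg/L.
Half-life 0.503 d → k = ln 2 / 0.503 = 1.378 d⁻¹.
Set 85.74·exp(−k·t) = 56 → t = ln(85.74/56)/k = 26710 s = 7.419 h.
Distance = v·t = 0.68·26710 = 18160 m = 18.16 km.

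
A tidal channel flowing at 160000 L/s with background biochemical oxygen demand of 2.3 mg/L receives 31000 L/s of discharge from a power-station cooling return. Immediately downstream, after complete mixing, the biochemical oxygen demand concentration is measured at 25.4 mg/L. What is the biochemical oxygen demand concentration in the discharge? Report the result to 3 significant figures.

Mass balance: 160000·2.300 + 31000·Cₑ = 191000·25.40
→ Cₑ = (191000·25.40 − 160000·2.300) / 31000 = 144.6 mg/L.

145 mg/L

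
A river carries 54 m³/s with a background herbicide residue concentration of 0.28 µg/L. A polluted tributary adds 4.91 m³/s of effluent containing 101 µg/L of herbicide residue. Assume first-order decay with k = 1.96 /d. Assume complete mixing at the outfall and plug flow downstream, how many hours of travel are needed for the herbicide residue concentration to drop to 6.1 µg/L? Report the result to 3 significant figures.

4.31 h

Conservation of mass: C = (54.00·0.2800 + 4.910·101.0) / 58.91 = 511.0/58.91 = 8.675 µg/L.
8.675·exp(−k·t) = 6.1 → t = ln(8.675/6.1)/k = 15520 s = 4.312 h.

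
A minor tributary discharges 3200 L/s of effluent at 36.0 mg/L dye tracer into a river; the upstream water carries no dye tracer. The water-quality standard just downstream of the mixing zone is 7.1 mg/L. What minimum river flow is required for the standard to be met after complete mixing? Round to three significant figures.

Set C_mix = 7.1: (Q·0 + 3200·36.00) / (Q + 3200) = 7.1
→ Q = 3200·(36.00 − 7.1)/(7.1 − 0) = 13030 L/s.

13000 L/s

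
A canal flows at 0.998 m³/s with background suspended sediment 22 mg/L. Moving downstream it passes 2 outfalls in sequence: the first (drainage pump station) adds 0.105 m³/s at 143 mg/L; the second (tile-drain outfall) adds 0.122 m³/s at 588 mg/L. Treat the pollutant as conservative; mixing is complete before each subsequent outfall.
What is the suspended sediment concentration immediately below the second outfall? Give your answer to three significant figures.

88.7 mg/L

Outfall 1: combined Q = 1.103 m³/s; C = (0.9980·22.00 + 0.1050·143.0)/1.103 = 33.52 mg/L.
Outfall 2: combined Q = 1.225 m³/s; C = (1.103·33.52 + 0.1220·588.0)/1.225 = 88.74 mg/L.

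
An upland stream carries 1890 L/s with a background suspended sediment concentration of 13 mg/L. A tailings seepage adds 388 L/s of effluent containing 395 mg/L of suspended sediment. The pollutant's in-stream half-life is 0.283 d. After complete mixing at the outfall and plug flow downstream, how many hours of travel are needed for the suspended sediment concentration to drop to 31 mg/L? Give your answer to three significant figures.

9.05 h

Flow-weighted average: C = (1890·13.00 + 388.0·395.0) / 2278 = 177800/2278 = 78.06 mg/L.
Half-life 0.283 d → k = ln 2 / 0.283 = 2.449 d⁻¹.
78.06·exp(−k·t) = 31 → t = ln(78.06/31)/k = 32580 s = 9.050 h.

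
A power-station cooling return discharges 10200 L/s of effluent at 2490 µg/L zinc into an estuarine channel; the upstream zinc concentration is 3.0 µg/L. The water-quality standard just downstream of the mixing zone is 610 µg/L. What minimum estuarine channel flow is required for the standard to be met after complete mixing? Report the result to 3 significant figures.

31600 L/s

Set C_mix = 610: (Q·3.000 + 10200·2490) / (Q + 10200) = 610
→ Q = 10200·(2490 − 610)/(610 − 3.000) = 31590 L/s.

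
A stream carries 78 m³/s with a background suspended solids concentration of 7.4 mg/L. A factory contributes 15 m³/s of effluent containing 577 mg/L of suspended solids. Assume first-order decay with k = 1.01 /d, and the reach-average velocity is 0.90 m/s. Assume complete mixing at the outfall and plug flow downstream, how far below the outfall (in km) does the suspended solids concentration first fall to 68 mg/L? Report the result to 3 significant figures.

Flow-weighted average: C = (78.00·7.400 + 15.00·577.0) / 93.00 = 9232/93.00 = 99.27 mg/L.
Set 99.27·exp(−k·t) = 68 → t = ln(99.27/68)/k = 32370 s = 8.990 h.
Distance = v·t = 0.90·32370 = 29130 m = 29.13 km.

29.1 km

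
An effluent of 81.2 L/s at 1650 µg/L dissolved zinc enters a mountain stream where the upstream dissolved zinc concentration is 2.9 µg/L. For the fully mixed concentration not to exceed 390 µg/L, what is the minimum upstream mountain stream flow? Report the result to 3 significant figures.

264 L/s

Set C_mix = 390: (Q·2.900 + 81.20·1650) / (Q + 81.20) = 390
→ Q = 81.20·(1650 − 390)/(390 − 2.900) = 264.3 L/s.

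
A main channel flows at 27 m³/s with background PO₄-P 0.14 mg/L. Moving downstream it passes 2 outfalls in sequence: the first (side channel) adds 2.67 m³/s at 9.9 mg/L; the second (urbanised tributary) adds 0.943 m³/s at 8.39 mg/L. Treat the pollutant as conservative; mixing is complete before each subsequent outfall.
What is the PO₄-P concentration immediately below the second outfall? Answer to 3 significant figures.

1.25 mg/L

Below outfall 1: Q → 29.67 m³/s, C = (27.00·0.1400 + 2.670·9.900)/29.67 = 1.018 mg/L.
Below outfall 2: Q → 30.61 m³/s, C = (29.67·1.018 + 0.9430·8.390)/30.61 = 1.245 mg/L.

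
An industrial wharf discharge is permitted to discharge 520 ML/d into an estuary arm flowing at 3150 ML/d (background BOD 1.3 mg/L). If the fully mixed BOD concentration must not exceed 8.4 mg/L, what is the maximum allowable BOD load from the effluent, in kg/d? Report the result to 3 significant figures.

Mass balance at the limit: 3150·1.300 + 520.0·Cₑ = 3670·8.4 → Cₑ = 51.41 mg/L.
520.0 ML/d = 6.019 m³/s. Load = 6.019 m³/s × 51.41 g/m³ × 86 400 s/d = 26730 kg/d.

26700 kg/d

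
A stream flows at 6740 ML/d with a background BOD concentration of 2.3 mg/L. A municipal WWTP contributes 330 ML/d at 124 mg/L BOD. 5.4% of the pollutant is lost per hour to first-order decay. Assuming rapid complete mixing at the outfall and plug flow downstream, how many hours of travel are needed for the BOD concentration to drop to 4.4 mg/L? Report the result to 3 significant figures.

Conservation of mass: C = (6740·2.300 + 330.0·124.0) / 7070 = 56420/7070 = 7.980 mg/L.
5.4%/h lost → k = −ln(1 − 0.054) = 0.05551 h⁻¹.
7.980·exp(−k·t) = 4.4 → t = ln(7.980/4.4)/k = 38610 s = 10.73 h.

10.7 h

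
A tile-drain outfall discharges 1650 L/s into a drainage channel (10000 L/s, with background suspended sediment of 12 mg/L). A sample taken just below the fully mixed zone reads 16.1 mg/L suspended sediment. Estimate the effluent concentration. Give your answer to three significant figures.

40.9 mg/L

Mass balance: 10000·12.00 + 1650·Cₑ = 11650·16.10
→ Cₑ = (11650·16.10 − 10000·12.00) / 1650 = 40.95 mg/L.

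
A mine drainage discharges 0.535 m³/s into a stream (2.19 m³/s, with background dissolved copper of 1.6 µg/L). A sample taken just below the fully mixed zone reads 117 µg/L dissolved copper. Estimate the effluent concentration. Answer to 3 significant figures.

589 µg/L

Mass balance: 2.190·1.600 + 0.5350·Cₑ = 2.725·117.0
→ Cₑ = (2.725·117.0 − 2.190·1.600) / 0.5350 = 589.4 µg/L.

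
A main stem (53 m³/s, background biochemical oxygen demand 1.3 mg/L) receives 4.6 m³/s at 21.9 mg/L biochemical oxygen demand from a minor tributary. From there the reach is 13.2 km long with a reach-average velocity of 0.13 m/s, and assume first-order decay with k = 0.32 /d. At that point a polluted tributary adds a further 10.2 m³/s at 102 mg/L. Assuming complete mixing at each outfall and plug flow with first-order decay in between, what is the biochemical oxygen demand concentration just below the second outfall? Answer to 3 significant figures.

Flow-weighted average: C = (53.00·1.300 + 4.600·21.90) / 57.60 = 169.6/57.60 = 2.945 mg/L; combined flow 57.60 m³/s.
Travel time t = 13.2·1000 / 0.13 = 101500 s = 28.21 h.
Applying C = C₀e^(−kt): 2.945 × 0.6866 = 2.022 mg/L.
At the second outfall, C = (57.60·2.022 + 10.20·102.0) / (57.60 + 10.20) = 17.06 mg/L.

17.1 mg/L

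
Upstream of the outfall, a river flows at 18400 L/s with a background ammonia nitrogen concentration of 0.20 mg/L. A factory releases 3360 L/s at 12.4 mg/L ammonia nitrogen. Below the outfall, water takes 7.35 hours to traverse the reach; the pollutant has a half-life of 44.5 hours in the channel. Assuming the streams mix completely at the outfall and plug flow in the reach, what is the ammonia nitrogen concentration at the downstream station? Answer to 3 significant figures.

Mass balance: C = (18400·0.2000 + 3360·12.40) / 21760 = 45340/21760 = 2.084 mg/L.
Half-life 44.5 h → k = ln 2 / 44.5 = 0.01558 h⁻¹ = 0.3738 d⁻¹.
Applying C = C₀e^(−kt): 2.084 × 0.8918 = 1.858 mg/L.

1.86 mg/L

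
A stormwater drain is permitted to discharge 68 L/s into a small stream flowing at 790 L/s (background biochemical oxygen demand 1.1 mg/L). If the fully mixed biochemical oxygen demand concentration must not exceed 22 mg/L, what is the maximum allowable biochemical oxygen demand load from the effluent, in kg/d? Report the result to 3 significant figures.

Mass balance at the limit: 790.0·1.100 + 68.00·Cₑ = 858.0·22 → Cₑ = 264.8 mg/L.
68.00 L/s = 0.06800 m³/s. Load = 0.06800 m³/s × 264.8 g/m³ × 86 400 s/d = 1556 kg/d.

1560 kg/d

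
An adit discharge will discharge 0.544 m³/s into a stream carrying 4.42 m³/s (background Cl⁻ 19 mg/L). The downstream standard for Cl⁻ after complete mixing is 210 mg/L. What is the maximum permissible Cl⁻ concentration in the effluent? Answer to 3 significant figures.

At the limit, (Qr·Cr + Qe·Cₑ)/(Qr + Qe) = 210:
Cₑ = (4.964·210 − 4.420·19.00) / 0.5440 = 1762 mg/L.

1760 mg/L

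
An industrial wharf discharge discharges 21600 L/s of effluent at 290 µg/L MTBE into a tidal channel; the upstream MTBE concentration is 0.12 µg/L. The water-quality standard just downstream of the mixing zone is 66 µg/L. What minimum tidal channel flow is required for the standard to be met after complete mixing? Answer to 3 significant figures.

Set C_mix = 66: (Q·0.1200 + 21600·290.0) / (Q + 21600) = 66
→ Q = 21600·(290.0 − 66)/(66 − 0.1200) = 73440 L/s.

73400 L/s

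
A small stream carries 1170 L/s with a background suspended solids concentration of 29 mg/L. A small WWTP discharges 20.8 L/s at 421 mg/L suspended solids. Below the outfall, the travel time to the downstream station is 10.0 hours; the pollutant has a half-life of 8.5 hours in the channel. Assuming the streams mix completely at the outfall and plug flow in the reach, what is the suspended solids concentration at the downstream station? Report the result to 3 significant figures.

Mass balance: C = (1170·29.00 + 20.80·421.0) / 1191 = 42690/1191 = 35.85 mg/L.
Half-life 8.5 h → k = ln 2 / 8.5 = 0.08155 h⁻¹ = 1.957 d⁻¹.
After decay, C = 35.85 × e^(−kt) = 35.85 × 0.4424 = 15.86 mg/L.

15.9 mg/L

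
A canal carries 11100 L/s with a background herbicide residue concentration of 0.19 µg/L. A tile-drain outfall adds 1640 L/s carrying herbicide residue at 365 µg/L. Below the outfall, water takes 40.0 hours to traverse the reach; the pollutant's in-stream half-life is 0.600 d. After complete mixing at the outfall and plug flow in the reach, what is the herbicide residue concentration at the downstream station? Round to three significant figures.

After mixing, C = (11100·0.1900 + 1640·365.0) / 12740 = 600700/12740 = 47.15 µg/L.
Half-life 0.600 d → k = ln 2 / 0.600 = 1.155 d⁻¹.
Decay over the reach: 47.15·exp(−kt) = 47.15·0.1458 = 6.875 µg/L.

6.88 µg/L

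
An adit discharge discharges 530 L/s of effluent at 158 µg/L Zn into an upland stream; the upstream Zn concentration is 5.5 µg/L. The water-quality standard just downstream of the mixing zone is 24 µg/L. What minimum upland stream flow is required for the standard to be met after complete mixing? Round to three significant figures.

3840 L/s

Set C_mix = 24: (Q·5.500 + 530.0·158.0) / (Q + 530.0) = 24
→ Q = 530.0·(158.0 − 24)/(24 − 5.500) = 3839 L/s.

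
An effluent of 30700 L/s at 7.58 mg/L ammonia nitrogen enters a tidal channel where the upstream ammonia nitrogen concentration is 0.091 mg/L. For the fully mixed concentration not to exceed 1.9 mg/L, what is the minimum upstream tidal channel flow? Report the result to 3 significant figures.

96400 L/s

Set C_mix = 1.9: (Q·0.09100 + 30700·7.580) / (Q + 30700) = 1.9
→ Q = 30700·(7.580 − 1.9)/(1.9 − 0.09100) = 96390 L/s.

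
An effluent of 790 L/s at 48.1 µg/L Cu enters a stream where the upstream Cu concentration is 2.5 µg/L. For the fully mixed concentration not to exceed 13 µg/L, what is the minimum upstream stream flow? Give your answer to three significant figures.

2640 L/s

Set C_mix = 13: (Q·2.500 + 790.0·48.10) / (Q + 790.0) = 13
→ Q = 790.0·(48.10 − 13)/(13 − 2.500) = 2641 L/s.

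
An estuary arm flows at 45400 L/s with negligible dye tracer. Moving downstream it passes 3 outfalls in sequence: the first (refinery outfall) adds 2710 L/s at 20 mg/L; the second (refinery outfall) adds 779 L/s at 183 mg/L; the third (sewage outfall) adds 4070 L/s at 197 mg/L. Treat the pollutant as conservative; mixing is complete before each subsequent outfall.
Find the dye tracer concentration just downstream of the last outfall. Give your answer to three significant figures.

18.9 mg/L

After outfall 1: Q = 45400 + 2710 = 48110 L/s; C = (45400·0 + 2710·20.00)/48110 = 1.127 mg/L.
After outfall 2: Q = 48110 + 779.0 = 48890 L/s; C = (48110·1.127 + 779.0·183.0)/48890 = 4.025 mg/L.
After outfall 3: Q = 48890 + 4070 = 52960 L/s; C = (48890·4.025 + 4070·197.0)/52960 = 18.86 mg/L.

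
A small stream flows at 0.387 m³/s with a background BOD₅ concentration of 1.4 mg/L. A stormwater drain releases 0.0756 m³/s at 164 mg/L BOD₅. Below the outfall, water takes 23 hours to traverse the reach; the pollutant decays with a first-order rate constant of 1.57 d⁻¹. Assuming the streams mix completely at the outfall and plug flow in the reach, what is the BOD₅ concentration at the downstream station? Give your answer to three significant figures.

6.21 mg/L

Flow-weighted average: C = (0.3870·1.400 + 0.07560·164.0) / 0.4626 = 12.94/0.4626 = 27.97 mg/L.
Applying C = C₀e^(−kt): 27.97 × 0.2221 = 6.213 mg/L.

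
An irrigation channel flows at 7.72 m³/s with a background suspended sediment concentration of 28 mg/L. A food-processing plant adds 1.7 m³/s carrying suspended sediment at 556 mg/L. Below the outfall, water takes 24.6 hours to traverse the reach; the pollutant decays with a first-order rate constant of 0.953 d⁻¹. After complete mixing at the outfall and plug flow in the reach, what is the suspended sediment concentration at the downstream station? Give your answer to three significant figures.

46.4 mg/L

After mixing, C = (7.720·28.00 + 1.700·556.0) / 9.420 = 1161/9.420 = 123.3 mg/L.
First-order decay: C = 123.3·exp(−k·t) = 123.3·0.3765 = 46.42 mg/L.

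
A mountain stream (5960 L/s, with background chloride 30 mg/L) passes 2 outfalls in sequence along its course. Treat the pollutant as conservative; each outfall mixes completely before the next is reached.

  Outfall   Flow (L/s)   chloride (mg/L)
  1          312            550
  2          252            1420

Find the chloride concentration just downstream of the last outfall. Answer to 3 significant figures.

After outfall 1: Q = 5960 + 312.0 = 6272 L/s; C = (5960·30.00 + 312.0·550.0)/6272 = 55.87 mg/L.
After outfall 2: Q = 6272 + 252.0 = 6524 L/s; C = (6272·55.87 + 252.0·1420)/6524 = 108.6 mg/L.

109 mg/L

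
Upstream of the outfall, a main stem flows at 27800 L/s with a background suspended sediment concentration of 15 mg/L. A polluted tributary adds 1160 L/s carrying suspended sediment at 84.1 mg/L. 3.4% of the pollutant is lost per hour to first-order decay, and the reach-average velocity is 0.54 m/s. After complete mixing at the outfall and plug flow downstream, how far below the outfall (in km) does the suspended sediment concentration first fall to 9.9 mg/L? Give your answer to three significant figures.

Flow-weighted average: C = (27800·15.00 + 1160·84.10) / 28960 = 514600/28960 = 17.77 mg/L.
3.4%/h lost → k = −ln(1 − 0.034) = 0.03459 h⁻¹.
Set 17.77·exp(−k·t) = 9.9 → t = ln(17.77/9.9)/k = 60870 s = 16.91 h.
Distance = v·t = 0.54·60870 = 32870 m = 32.87 km.

32.9 km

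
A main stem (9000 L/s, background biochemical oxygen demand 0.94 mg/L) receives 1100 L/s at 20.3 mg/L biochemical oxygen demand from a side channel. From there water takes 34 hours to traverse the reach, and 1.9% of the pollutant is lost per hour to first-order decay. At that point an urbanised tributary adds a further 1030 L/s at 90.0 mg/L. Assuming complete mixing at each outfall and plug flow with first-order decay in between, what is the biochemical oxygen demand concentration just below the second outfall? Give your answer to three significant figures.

9.77 mg/L

After mixing, C = (9000·0.9400 + 1100·20.30) / 10100 = 30790/10100 = 3.049 mg/L; combined flow 10100 L/s.
1.9%/h lost → k = −ln(1 − 0.019) = 0.01918 h⁻¹.
Decay over the reach: 3.049·exp(−kt) = 3.049·0.5209 = 1.588 mg/L.
Second outfall: C = (10100·1.588 + 1030·90.00)/11130 = 9.770 mg/L.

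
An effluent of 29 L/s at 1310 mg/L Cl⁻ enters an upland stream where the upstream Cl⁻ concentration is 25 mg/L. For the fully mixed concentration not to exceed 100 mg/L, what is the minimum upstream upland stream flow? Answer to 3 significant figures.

468 L/s

Set C_mix = 100: (Q·25.00 + 29.00·1310) / (Q + 29.00) = 100
→ Q = 29.00·(1310 − 100)/(100 − 25.00) = 467.9 L/s.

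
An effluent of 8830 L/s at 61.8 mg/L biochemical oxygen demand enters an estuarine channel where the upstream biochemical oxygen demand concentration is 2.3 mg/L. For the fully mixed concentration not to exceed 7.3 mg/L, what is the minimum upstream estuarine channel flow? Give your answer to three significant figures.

96200 L/s

Set C_mix = 7.3: (Q·2.300 + 8830·61.80) / (Q + 8830) = 7.3
→ Q = 8830·(61.80 − 7.3)/(7.3 − 2.300) = 96250 L/s.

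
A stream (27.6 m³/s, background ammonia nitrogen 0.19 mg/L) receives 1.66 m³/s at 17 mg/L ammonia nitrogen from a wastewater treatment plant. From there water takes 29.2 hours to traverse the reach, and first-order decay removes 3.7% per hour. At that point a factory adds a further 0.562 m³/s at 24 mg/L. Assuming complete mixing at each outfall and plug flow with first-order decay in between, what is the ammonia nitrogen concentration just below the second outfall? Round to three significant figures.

0.825 mg/L

Flow-weighted average: C = (27.60·0.1900 + 1.660·17.00) / 29.26 = 33.46/29.26 = 1.144 mg/L; combined flow 29.26 m³/s.
3.7%/h lost → k = −ln(1 − 0.037) = 0.03770 h⁻¹.
Applying C = C₀e^(−kt): 1.144 × 0.3326 = 0.3804 mg/L.
Second outfall: C = (29.26·0.3804 + 0.5620·24.00)/29.82 = 0.8255 mg/L.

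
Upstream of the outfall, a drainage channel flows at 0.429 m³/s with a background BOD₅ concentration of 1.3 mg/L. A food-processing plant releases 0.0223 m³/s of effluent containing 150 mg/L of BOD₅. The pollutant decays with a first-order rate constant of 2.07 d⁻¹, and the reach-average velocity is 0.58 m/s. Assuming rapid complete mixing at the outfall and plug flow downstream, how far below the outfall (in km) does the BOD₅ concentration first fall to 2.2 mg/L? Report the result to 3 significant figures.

Mass balance: C = (0.4290·1.300 + 0.02230·150.0) / 0.4513 = 3.903/0.4513 = 8.648 mg/L.
Set 8.648·exp(−k·t) = 2.2 → t = ln(8.648/2.2)/k = 57130 s = 15.87 h.
Distance = v·t = 0.58·57130 = 33140 m = 33.14 km.

33.1 km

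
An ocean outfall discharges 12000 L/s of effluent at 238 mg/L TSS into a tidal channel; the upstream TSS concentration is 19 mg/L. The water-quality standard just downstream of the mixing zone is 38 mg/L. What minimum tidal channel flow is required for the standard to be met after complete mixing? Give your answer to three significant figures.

Set C_mix = 38: (Q·19.00 + 12000·238.0) / (Q + 12000) = 38
→ Q = 12000·(238.0 − 38)/(38 − 19.00) = 126300 L/s.

126000 L/s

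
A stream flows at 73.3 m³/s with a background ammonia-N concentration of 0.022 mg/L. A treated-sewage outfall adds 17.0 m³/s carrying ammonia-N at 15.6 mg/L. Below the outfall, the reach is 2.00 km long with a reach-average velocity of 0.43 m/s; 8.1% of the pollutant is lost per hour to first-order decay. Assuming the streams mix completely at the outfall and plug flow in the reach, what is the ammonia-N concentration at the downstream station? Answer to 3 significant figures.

Mixed concentration C = ΣQC/ΣQ = (73.30·0.02200 + 17.00·15.60) / 90.30 = 266.8/90.30 = 2.955 mg/L.
Travel time t = 2.00·1000 / 0.43 = 4651 s = 1.292 h.
8.1%/h lost → k = −ln(1 − 0.081) = 0.08447 h⁻¹.
Applying C = C₀e^(−kt): 2.955 × 0.8966 = 2.649 mg/L.

2.65 mg/L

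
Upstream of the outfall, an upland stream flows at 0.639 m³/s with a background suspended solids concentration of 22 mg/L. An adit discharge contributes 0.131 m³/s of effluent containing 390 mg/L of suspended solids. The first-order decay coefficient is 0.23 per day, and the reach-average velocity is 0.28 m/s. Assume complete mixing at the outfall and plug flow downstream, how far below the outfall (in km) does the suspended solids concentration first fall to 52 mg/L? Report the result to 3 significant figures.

51.2 km

Mass balance: C = (0.6390·22.00 + 0.1310·390.0) / 0.7700 = 65.15/0.7700 = 84.61 mg/L.
Set 84.61·exp(−k·t) = 52 → t = ln(84.61/52)/k = 182900 s = 50.79 h.
Distance = v·t = 0.28·182900 = 51200 m = 51.20 km.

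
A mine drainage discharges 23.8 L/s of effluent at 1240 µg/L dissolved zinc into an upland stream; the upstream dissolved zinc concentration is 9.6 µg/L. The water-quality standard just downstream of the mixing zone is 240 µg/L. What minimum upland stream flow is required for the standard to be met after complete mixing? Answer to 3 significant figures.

Set C_mix = 240: (Q·9.600 + 23.80·1240) / (Q + 23.80) = 240
→ Q = 23.80·(1240 − 240)/(240 − 9.600) = 103.3 L/s.

103 L/s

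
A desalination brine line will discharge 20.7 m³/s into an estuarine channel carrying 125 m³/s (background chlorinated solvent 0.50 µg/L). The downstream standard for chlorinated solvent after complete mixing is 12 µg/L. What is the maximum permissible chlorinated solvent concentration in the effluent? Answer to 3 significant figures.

81.4 µg/L

At the limit, (Qr·Cr + Qe·Cₑ)/(Qr + Qe) = 12:
Cₑ = (145.7·12 − 125.0·0.5000) / 20.70 = 81.44 µg/L.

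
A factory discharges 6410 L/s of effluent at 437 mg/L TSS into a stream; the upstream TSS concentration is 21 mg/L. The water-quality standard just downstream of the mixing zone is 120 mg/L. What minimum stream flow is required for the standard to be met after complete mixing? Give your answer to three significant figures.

Set C_mix = 120: (Q·21.00 + 6410·437.0) / (Q + 6410) = 120
→ Q = 6410·(437.0 − 120)/(120 − 21.00) = 20520 L/s.

20500 L/s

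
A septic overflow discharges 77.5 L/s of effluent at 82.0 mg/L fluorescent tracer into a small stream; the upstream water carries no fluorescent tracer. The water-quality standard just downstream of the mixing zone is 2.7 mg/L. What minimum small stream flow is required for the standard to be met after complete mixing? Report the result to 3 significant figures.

Set C_mix = 2.7: (Q·0 + 77.50·82.00) / (Q + 77.50) = 2.7
→ Q = 77.50·(82.00 − 2.7)/(2.7 − 0) = 2276 L/s.

2280 L/s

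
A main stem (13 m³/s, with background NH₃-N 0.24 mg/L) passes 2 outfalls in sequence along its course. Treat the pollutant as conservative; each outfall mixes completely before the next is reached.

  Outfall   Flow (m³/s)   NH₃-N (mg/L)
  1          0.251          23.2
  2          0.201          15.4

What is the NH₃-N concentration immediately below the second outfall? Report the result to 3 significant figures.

0.895 mg/L

After outfall 1: Q = 13.00 + 0.2510 = 13.25 m³/s; C = (13.00·0.2400 + 0.2510·23.20)/13.25 = 0.6749 mg/L.
After outfall 2: Q = 13.25 + 0.2010 = 13.45 m³/s; C = (13.25·0.6749 + 0.2010·15.40)/13.45 = 0.8949 mg/L.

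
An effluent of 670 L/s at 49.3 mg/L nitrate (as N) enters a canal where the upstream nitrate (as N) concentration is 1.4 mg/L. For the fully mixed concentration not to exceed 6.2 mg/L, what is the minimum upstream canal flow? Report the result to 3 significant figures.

6020 L/s

Set C_mix = 6.2: (Q·1.400 + 670.0·49.30) / (Q + 670.0) = 6.2
→ Q = 670.0·(49.30 − 6.2)/(6.2 − 1.400) = 6016 L/s.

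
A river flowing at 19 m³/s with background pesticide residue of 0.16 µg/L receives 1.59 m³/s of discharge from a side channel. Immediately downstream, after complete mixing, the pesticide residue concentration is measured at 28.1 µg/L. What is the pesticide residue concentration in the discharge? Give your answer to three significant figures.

362 µg/L

Mass balance: 19.00·0.1600 + 1.590·Cₑ = 20.59·28.10
→ Cₑ = (20.59·28.10 − 19.00·0.1600) / 1.590 = 362.0 µg/L.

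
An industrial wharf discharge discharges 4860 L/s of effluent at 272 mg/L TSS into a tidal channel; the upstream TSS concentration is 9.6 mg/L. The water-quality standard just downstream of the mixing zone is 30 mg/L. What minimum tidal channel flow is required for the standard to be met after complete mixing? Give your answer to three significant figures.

Set C_mix = 30: (Q·9.600 + 4860·272.0) / (Q + 4860) = 30
→ Q = 4860·(272.0 − 30)/(30 − 9.600) = 57650 L/s.

57700 L/s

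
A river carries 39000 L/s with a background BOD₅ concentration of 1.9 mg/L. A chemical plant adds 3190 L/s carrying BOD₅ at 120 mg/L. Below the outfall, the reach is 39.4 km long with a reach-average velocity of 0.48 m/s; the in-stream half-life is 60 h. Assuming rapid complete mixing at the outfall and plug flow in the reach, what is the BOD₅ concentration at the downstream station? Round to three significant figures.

8.32 mg/L

After mixing, C = (39000·1.900 + 3190·120.0) / 42190 = 456900/42190 = 10.83 mg/L.
Travel time t = 39.4·1000 / 0.48 = 82080 s = 22.80 h.
Half-life 60 h → k = ln 2 / 60 = 0.01155 h⁻¹ = 0.2773 d⁻¹.
After decay, C = 10.83 × e^(−kt) = 10.83 × 0.7684 = 8.322 mg/L.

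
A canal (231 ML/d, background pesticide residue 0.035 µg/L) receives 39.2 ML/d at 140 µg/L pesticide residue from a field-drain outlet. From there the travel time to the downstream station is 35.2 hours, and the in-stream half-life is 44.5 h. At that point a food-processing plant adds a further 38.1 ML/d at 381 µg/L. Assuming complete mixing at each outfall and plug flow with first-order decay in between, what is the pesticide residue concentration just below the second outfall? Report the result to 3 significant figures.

57.4 µg/L

Conservation of mass: C = (231.0·0.03500 + 39.20·140.0) / 270.2 = 5496/270.2 = 20.34 µg/L; combined flow 270.2 ML/d.
Half-life 44.5 h → k = ln 2 / 44.5 = 0.01558 h⁻¹ = 0.3738 d⁻¹.
Decay over the reach: 20.34·exp(−kt) = 20.34·0.5779 = 11.76 µg/L.
Second outfall: C = (270.2·11.76 + 38.10·381.0)/308.3 = 57.39 µg/L.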